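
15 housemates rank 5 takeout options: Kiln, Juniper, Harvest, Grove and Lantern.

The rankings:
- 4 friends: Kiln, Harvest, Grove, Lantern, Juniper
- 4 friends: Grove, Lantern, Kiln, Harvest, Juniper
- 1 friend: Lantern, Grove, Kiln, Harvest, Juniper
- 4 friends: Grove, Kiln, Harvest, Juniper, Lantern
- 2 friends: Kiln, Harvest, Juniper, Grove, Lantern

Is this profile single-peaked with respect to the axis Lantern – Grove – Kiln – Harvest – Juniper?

yes

Axis positions: Lantern=1, Grove=2, Kiln=3, Harvest=4, Juniper=5.
Bloc 1 (peak Kiln at position 3): ranking walks positions 3-4-2-1-5, expanding outward from the peak — single-peaked.
Bloc 2 (peak Grove at position 2): ranking walks positions 2-1-3-4-5, expanding outward from the peak — single-peaked.
Bloc 3 (peak Lantern at position 1): ranking walks positions 1-2-3-4-5, expanding outward from the peak — single-peaked.
Bloc 4 (peak Grove at position 2): ranking walks positions 2-3-4-5-1, expanding outward from the peak — single-peaked.
Bloc 5 (peak Kiln at position 3): ranking walks positions 3-4-5-2-1, expanding outward from the peak — single-peaked.
Every ranking is single-peaked on this axis.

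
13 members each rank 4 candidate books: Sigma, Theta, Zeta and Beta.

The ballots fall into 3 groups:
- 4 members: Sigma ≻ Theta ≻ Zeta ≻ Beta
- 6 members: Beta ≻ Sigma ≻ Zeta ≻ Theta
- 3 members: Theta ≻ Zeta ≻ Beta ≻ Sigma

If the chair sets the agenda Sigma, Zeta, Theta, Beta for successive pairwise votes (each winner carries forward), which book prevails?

Round 1: Sigma vs Zeta — 10–3, Sigma advances.
Round 2: Sigma vs Theta — 10–3, Sigma advances.
Round 3: Sigma vs Beta — 4–9, Beta advances.
Beta survives the agenda.

Beta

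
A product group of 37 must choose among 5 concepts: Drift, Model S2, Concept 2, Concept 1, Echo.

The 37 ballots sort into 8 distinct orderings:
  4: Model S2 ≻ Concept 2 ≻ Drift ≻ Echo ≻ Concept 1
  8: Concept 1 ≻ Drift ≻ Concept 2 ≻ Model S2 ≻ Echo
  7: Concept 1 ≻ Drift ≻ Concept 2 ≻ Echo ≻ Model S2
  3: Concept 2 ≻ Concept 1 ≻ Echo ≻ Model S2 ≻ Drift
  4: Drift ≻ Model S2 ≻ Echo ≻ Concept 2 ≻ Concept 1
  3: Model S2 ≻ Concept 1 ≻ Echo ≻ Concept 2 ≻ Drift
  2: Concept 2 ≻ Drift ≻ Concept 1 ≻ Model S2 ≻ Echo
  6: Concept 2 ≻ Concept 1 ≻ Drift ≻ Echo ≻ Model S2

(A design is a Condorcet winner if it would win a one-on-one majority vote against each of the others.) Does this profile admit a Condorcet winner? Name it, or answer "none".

none

Pairwise majorities:
Drift vs Model S2: Drift is ranked higher on 8+7+4+2+6 = 27 ballots, Model S2 on 10. Drift wins 27–10.
Drift vs Concept 2: Drift preferred on 8+7+4 = 19 ballots; Drift wins 19–18.
Drift vs Concept 1: 4+4+2 = 10 for Drift, 27 for Concept 1 — Concept 1 by 27–10.
Drift vs Echo: 31 to 6, Drift.
Model S2 vs Concept 2: 11 to 26, Concept 2.
Model S2 vs Concept 1: Model S2 is ranked higher on 4+4+3 = 11 ballots, Concept 1 on 26. Concept 1 wins 26–11.
Model S2 vs Echo: 21 to 16, Model S2.
Concept 2 vs Concept 1: Concept 2 is ranked higher on 4+3+4+2+6 = 19 ballots, Concept 1 on 18. Concept 2 wins 19–18.
Concept 2 vs Echo: 4+8+7+3+2+6 = 30 for Concept 2, 7 for Echo — Concept 2 by 30–7.
Concept 1 vs Echo: Concept 1 is ranked higher on 8+7+3+3+2+6 = 29 ballots, Echo on 8. Concept 1 wins 29–8.
Each design drops at least one matchup (Drift loses to Concept 1; Model S2 loses to Drift; Concept 2 loses to Drift; Concept 1 loses to Concept 2; Echo loses to Drift); the cycle Drift beats Concept 2 beats Concept 1 beats Drift rules out a Condorcet winner.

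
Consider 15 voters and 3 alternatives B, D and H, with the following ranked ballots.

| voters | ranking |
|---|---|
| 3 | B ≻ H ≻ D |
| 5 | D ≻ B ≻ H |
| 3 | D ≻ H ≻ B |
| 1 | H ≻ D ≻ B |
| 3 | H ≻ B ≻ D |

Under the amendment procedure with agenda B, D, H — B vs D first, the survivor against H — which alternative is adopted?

Round 1: B vs D — 6–9, D advances.
Round 2: D vs H — 8–7, D advances.
The agenda winner is D.

D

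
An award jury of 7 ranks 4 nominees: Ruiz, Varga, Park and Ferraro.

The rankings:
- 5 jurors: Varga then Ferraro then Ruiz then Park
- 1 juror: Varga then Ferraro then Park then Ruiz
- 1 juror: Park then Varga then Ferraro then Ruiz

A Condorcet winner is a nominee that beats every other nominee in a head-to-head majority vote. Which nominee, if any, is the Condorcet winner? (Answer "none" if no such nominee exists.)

Varga

Pairwise majorities:
Ruiz vs Varga: Ruiz preferred on 0 ballots; Varga wins 7–0.
Ruiz vs Park: Ruiz is ranked higher on 5 ballots, Park on 2. Ruiz wins 5–2.
Ruiz vs Ferraro: Ruiz is ranked higher on 0 ballots, Ferraro on 7. Ferraro wins 7–0.
Varga vs Park: Varga wins 6–1.
Varga vs Ferraro: Varga wins 7–0.
Park vs Ferraro: Park is ranked higher on 1 ballot, Ferraro on 6. Ferraro wins 6–1.
Only Varga has no losses; Varga is the Condorcet winner.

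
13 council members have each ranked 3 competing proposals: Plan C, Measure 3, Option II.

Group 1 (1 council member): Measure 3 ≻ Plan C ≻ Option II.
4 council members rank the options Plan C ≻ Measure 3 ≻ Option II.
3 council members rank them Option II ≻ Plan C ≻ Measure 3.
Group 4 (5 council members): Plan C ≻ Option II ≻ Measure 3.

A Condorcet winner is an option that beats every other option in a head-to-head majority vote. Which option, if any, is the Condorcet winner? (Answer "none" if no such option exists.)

Plan C

Check each pair by majority over 13 ballots:
Plan C vs Measure 3: Plan C, 12–1.
Plan C vs Option II: Plan C wins 10–3.
Measure 3 vs Option II: Option II, 8–5.
Plan C beats each of Measure 3, Option II — Plan C is the Condorcet winner.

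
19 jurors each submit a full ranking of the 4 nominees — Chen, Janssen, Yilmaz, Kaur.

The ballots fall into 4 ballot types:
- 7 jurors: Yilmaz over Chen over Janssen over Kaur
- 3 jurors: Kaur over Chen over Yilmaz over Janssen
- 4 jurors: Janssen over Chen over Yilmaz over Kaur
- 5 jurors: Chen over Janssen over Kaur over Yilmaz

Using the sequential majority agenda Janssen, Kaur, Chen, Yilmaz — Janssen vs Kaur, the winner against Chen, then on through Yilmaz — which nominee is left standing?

Round 1: Janssen vs Kaur — 16–3, Janssen advances.
Round 2: Janssen vs Chen — 4–15, Chen advances.
Round 3: Chen vs Yilmaz — 12–7, Chen advances.
Chen survives the agenda.

Chen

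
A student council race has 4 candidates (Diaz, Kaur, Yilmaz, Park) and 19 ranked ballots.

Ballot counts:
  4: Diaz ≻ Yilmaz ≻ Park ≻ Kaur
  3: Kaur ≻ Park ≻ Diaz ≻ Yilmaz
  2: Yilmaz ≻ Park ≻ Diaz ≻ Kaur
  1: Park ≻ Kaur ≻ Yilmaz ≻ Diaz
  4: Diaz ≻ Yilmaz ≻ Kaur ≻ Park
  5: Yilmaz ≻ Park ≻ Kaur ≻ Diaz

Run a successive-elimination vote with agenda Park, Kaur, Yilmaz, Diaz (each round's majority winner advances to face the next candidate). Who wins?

Diaz

Round 1: Park vs Kaur — 12–7, Park advances.
Round 2: Park vs Yilmaz — 4–15, Yilmaz advances.
Round 3: Yilmaz vs Diaz — 8–11, Diaz advances.
The agenda winner is Diaz.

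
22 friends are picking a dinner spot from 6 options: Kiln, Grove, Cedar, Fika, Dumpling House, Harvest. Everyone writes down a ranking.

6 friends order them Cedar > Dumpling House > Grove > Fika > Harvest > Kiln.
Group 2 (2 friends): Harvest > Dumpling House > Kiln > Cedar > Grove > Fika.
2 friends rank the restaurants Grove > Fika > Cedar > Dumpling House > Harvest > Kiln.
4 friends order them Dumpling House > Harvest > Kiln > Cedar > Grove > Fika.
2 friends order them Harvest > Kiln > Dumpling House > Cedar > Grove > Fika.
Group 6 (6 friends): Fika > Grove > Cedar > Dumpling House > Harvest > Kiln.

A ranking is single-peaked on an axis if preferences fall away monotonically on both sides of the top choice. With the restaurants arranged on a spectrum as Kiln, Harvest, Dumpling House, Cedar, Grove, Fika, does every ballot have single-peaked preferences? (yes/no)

Axis positions: Kiln=1, Harvest=2, Dumpling House=3, Cedar=4, Grove=5, Fika=6.
Group 1 (peak Cedar at position 4): ranking walks positions 4-3-5-6-2-1, expanding outward from the peak — single-peaked.
Group 2 (peak Harvest at position 2): ranking walks positions 2-3-1-4-5-6, expanding outward from the peak — single-peaked.
Group 3 (peak Grove at position 5): ranking walks positions 5-6-4-3-2-1, expanding outward from the peak — single-peaked.
Group 4 (peak Dumpling House at position 3): ranking walks positions 3-2-1-4-5-6, expanding outward from the peak — single-peaked.
Group 5 (peak Harvest at position 2): ranking walks positions 2-1-3-4-5-6, expanding outward from the peak — single-peaked.
Group 6 (peak Fika at position 6): ranking walks positions 6-5-4-3-2-1, expanding outward from the peak — single-peaked.
Every ranking is single-peaked on this axis.

yes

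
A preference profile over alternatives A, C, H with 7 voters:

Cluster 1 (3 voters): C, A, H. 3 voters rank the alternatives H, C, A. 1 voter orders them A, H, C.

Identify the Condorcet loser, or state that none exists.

Pairwise majorities:
A vs C: A preferred on 1 ballot; C wins 6–1.
A vs H: A is ranked higher on 3+1 = 4 ballots, H on 3. A wins 4–3.
C vs H: C preferred on 3 ballots; H wins 4–3.
Every alternative wins at least one matchup (A beats H; C beats A; H beats C), so there is no Condorcet loser.

none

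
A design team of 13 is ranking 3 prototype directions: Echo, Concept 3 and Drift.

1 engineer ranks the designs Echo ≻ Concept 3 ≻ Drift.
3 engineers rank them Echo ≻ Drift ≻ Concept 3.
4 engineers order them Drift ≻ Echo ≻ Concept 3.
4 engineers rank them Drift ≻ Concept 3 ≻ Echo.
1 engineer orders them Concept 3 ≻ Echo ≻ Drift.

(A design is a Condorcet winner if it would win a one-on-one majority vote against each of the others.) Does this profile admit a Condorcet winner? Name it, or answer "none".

Drift

Pairwise majorities:
Echo vs Concept 3: 8 to 5, Echo.
Echo vs Drift: Echo preferred on 1+3+1 = 5 ballots; Drift wins 8–5.
Concept 3 vs Drift: Concept 3 is ranked higher on 1+1 = 2 ballots, Drift on 11. Drift wins 11–2.
Drift defeats every rival head-to-head and is the Condorcet winner.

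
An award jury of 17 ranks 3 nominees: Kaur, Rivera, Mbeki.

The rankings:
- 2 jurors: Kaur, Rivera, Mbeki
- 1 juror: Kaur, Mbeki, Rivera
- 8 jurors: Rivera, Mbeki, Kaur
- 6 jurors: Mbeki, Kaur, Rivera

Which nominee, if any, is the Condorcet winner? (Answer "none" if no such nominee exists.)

Check each pair by majority over 17 ballots:
Kaur vs Rivera: Kaur, 9–8.
Kaur vs Mbeki: Mbeki wins 14–3.
Rivera–Mbeki: Rivera 10–7.
No nominee is unbeaten: Kaur loses to Mbeki; Rivera loses to Kaur; Mbeki loses to Rivera. In particular Kaur → Rivera → Mbeki → Kaur is a majority cycle — no Condorcet winner exists.

none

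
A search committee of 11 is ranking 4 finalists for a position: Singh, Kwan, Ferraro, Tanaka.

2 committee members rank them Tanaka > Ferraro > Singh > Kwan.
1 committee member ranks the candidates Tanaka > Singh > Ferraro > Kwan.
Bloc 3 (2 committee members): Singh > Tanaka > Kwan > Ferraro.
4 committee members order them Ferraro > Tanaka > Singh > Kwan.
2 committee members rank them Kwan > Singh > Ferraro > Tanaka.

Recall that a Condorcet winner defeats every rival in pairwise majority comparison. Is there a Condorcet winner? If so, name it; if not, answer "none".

Ferraro

Head-to-head results (11 committee members):
Singh vs Kwan: Singh is ranked higher on 2+1+2+4 = 9 ballots, Kwan on 2. Singh wins 9–2.
Singh vs Ferraro: 1+2+2 = 5 for Singh, 6 for Ferraro — Ferraro by 6–5.
Singh vs Tanaka: 4 to 7, Tanaka.
Kwan vs Ferraro: Kwan preferred on 2+2 = 4 ballots; Ferraro wins 7–4.
Kwan vs Tanaka: Kwan is ranked higher on 2 ballots, Tanaka on 9. Tanaka wins 9–2.
Ferraro vs Tanaka: Ferraro preferred on 4+2 = 6 ballots; Ferraro wins 6–5.
Ferraro beats each of Singh, Kwan, Tanaka — Ferraro is the Condorcet winner.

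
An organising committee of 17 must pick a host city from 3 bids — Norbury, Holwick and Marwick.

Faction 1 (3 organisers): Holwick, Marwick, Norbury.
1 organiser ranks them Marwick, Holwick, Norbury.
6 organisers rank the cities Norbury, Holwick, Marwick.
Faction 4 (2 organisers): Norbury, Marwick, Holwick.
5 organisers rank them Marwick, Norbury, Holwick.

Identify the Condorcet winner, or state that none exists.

Pairwise majorities:
Norbury vs Holwick: 6+2+5 = 13 for Norbury, 4 for Holwick — Norbury by 13–4.
Norbury vs Marwick: Norbury is ranked higher on 6+2 = 8 ballots, Marwick on 9. Marwick wins 9–8.
Holwick vs Marwick: Holwick preferred on 3+6 = 9 ballots; Holwick wins 9–8.
Every city loses at least once (Norbury loses to Marwick; Holwick loses to Norbury; Marwick loses to Holwick). The majority relation contains the cycle Norbury → Holwick → Marwick → Norbury, so there is no Condorcet winner.

none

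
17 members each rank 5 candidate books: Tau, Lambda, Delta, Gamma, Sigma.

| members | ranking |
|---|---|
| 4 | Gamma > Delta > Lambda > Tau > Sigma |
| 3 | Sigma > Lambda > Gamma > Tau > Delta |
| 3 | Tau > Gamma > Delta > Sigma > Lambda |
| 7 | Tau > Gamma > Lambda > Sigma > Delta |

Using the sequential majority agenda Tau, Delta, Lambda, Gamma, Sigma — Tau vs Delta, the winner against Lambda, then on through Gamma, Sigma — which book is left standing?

Tau

Round 1: Tau vs Delta — 13–4, Tau advances.
Round 2: Tau vs Lambda — 10–7, Tau advances.
Round 3: Tau vs Gamma — 10–7, Tau advances.
Round 4: Tau vs Sigma — 14–3, Tau advances.
Tau survives the agenda.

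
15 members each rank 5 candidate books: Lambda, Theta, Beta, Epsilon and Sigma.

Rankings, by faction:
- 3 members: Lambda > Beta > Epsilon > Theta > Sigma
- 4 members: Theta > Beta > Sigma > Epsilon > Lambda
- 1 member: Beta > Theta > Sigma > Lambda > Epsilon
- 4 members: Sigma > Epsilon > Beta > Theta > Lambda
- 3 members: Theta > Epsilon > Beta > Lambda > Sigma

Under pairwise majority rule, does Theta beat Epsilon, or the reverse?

Theta

Ballots ranking Theta above Epsilon: 4 + 1 + 3 = 8.
Ballots ranking Epsilon above Theta: 15 − 8 = 7.
Theta wins the head-to-head 8–7.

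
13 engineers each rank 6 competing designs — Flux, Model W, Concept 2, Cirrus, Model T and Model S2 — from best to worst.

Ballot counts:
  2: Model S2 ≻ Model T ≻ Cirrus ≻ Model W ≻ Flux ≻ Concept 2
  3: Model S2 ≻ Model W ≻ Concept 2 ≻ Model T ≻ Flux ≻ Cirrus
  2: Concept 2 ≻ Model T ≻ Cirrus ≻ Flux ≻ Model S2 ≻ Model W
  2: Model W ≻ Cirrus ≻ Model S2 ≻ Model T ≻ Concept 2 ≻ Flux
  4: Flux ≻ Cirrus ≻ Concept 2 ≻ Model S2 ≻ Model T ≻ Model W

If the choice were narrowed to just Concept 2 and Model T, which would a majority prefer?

Concept 2

Ballots ranking Concept 2 above Model T: 3 + 2 + 4 = 9.
Ballots ranking Model T above Concept 2: 13 − 9 = 4.
Concept 2 wins the head-to-head 9–4.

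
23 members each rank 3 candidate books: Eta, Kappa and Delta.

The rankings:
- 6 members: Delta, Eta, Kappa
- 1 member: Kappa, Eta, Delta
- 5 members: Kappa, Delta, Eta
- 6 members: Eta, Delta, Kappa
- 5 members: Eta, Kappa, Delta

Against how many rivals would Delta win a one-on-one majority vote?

1

Delta against each rival (23 members):
Delta vs Eta: Eta, 12–11.
Delta vs Kappa: Delta preferred on 6+6 = 12 ballots; Delta wins 12–11.
Delta beats Kappa; loses to Eta — 1 pairwise win.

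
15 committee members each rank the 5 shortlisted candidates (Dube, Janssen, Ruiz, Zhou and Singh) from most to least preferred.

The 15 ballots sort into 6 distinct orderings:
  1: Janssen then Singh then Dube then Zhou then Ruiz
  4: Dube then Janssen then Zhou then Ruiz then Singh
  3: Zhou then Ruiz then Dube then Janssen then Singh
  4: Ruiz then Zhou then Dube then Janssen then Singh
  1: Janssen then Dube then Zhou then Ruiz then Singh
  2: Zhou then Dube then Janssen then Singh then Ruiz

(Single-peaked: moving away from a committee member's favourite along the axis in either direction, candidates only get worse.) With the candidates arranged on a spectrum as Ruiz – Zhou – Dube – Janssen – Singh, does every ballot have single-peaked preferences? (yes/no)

yes

Axis positions: Ruiz=1, Zhou=2, Dube=3, Janssen=4, Singh=5.
Bloc 1 (peak Janssen at position 4): ranking walks positions 4-5-3-2-1, expanding outward from the peak — single-peaked.
Bloc 2 (peak Dube at position 3): ranking walks positions 3-4-2-1-5, expanding outward from the peak — single-peaked.
Bloc 3 (peak Zhou at position 2): ranking walks positions 2-1-3-4-5, expanding outward from the peak — single-peaked.
Bloc 4 (peak Ruiz at position 1): ranking walks positions 1-2-3-4-5, expanding outward from the peak — single-peaked.
Bloc 5 (peak Janssen at position 4): ranking walks positions 4-3-2-1-5, expanding outward from the peak — single-peaked.
Bloc 6 (peak Zhou at position 2): ranking walks positions 2-3-4-5-1, expanding outward from the peak — single-peaked.
Every ranking is single-peaked on this axis.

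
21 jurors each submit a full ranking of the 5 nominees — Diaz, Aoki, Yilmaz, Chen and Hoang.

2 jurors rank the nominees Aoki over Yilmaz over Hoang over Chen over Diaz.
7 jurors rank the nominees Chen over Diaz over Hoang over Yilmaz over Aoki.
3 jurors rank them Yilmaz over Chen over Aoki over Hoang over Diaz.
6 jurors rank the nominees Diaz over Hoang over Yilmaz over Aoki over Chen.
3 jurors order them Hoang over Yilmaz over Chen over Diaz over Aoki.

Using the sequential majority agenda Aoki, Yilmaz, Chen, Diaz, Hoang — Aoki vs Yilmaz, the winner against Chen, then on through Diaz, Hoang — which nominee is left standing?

Round 1: Aoki vs Yilmaz — 2–19, Yilmaz advances.
Round 2: Yilmaz vs Chen — 14–7, Yilmaz advances.
Round 3: Yilmaz vs Diaz — 8–13, Diaz advances.
Round 4: Diaz vs Hoang — 13–8, Diaz advances.
Diaz survives the agenda.

Diaz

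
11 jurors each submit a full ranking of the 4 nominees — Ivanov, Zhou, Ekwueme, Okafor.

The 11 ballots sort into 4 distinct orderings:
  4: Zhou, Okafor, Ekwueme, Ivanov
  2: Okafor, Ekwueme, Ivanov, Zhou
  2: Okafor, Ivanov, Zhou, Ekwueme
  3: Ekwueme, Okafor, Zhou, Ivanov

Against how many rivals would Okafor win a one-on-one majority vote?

Okafor against each rival (11 jurors):
Okafor vs Ivanov: Okafor, 11–0.
Okafor vs Zhou: 7 to 4, Okafor.
Okafor vs Ekwueme: 8 to 3, Okafor.
Okafor beats Ivanov, Zhou, Ekwueme — 3 pairwise wins.

3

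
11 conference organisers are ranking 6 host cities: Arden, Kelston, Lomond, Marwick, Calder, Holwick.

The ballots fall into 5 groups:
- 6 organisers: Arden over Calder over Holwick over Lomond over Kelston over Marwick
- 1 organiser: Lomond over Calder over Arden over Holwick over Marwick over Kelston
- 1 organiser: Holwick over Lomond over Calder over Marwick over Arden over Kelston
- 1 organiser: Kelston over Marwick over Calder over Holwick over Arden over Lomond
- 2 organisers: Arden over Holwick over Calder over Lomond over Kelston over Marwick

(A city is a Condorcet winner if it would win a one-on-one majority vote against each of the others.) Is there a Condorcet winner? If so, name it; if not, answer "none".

Check each pair by majority over 11 ballots:
Arden vs Kelston: 10 to 1, Arden.
Arden vs Lomond: 9 to 2, Arden.
Arden vs Marwick: Arden preferred on 6+1+2 = 9 ballots; Arden wins 9–2.
Arden vs Calder: Arden is ranked higher on 6+2 = 8 ballots, Calder on 3. Arden wins 8–3.
Arden vs Holwick: 9 to 2, Arden.
Kelston vs Lomond: Kelston is ranked higher on 1 ballot, Lomond on 10. Lomond wins 10–1.
Kelston vs Marwick: Kelston is ranked higher on 6+1+2 = 9 ballots, Marwick on 2. Kelston wins 9–2.
Kelston vs Calder: Kelston is ranked higher on 1 ballot, Calder on 10. Calder wins 10–1.
Kelston vs Holwick: 1 to 10, Holwick.
Lomond vs Marwick: 6+1+1+2 = 10 for Lomond, 1 for Marwick — Lomond by 10–1.
Lomond vs Calder: Lomond is ranked higher on 1+1 = 2 ballots, Calder on 9. Calder wins 9–2.
Lomond vs Holwick: 1 to 10, Holwick.
Marwick vs Calder: Marwick preferred on 1 ballot; Calder wins 10–1.
Marwick vs Holwick: Marwick is ranked higher on 1 ballot, Holwick on 10. Holwick wins 10–1.
Calder vs Holwick: Calder preferred on 6+1+1 = 8 ballots; Calder wins 8–3.
Only Arden has no losses; Arden is the Condorcet winner.

Arden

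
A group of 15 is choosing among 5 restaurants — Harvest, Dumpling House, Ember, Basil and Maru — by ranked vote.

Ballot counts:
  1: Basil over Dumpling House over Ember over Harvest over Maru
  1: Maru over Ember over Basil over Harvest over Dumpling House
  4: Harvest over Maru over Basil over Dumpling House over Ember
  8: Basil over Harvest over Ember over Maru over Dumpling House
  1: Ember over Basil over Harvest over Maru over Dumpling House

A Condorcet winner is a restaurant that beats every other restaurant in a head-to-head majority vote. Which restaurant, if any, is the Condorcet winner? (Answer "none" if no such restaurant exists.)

Pairwise majorities:
Harvest vs Dumpling House: Harvest, 14–1.
Harvest vs Ember: Harvest wins 12–3.
Harvest vs Basil: Basil wins 11–4.
Harvest vs Maru: Harvest wins 14–1.
Dumpling House–Ember: Ember 10–5.
Dumpling House vs Basil: Basil wins 15–0.
Dumpling House vs Maru: Maru wins 14–1.
Ember vs Basil: Basil, 13–2.
Ember vs Maru: Ember wins 10–5.
Basil–Maru: Basil 10–5.
Basil wins every pairwise contest, so Basil is the Condorcet winner.

Basil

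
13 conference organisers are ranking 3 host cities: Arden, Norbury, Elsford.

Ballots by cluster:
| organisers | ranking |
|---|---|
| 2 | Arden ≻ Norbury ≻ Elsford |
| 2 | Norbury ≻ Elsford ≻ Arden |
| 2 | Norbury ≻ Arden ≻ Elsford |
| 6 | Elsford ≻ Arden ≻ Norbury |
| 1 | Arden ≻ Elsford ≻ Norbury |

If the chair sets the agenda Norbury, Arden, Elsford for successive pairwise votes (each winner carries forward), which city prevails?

Round 1: Norbury vs Arden — 4–9, Arden advances.
Round 2: Arden vs Elsford — 5–8, Elsford advances.
Elsford survives the agenda.

Elsford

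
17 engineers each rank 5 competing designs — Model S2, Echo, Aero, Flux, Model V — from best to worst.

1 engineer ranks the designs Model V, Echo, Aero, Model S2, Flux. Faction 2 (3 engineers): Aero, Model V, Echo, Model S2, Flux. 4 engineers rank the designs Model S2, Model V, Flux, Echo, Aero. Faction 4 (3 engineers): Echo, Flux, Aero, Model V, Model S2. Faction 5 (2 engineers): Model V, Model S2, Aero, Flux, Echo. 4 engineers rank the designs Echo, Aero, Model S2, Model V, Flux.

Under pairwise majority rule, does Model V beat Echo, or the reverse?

Model V

Ballots ranking Model V above Echo: 1 + 3 + 4 + 2 = 10.
Ballots ranking Echo above Model V: 17 − 10 = 7.
Model V wins the head-to-head 10–7.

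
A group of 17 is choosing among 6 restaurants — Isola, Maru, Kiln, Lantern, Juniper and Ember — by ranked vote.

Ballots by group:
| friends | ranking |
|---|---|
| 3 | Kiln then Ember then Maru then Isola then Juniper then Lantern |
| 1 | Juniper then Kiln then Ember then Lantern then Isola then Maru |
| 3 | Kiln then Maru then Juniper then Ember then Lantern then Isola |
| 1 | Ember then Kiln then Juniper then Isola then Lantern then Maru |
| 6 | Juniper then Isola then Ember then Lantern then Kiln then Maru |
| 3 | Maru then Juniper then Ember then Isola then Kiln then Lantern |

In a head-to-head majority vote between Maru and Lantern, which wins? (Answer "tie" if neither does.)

Maru

Ballots ranking Maru above Lantern: 3 + 3 + 3 = 9.
Ballots ranking Lantern above Maru: 17 − 9 = 8.
Maru wins the head-to-head 9–8.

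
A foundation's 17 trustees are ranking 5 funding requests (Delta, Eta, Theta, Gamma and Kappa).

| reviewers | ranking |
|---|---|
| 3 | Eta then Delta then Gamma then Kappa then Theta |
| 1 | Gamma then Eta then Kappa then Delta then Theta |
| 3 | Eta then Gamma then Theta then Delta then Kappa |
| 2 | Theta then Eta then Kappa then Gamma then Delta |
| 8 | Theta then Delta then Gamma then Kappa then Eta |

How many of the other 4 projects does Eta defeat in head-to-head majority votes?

Eta against each rival (17 reviewers):
Eta vs Delta: Eta preferred on 3+1+3+2 = 9 ballots; Eta wins 9–8.
Eta vs Theta: Theta wins 10–7.
Eta–Gamma: Gamma 9–8.
Eta vs Kappa: Eta, 9–8.
Eta beats Delta, Kappa; loses to Theta, Gamma — 2 pairwise wins.

2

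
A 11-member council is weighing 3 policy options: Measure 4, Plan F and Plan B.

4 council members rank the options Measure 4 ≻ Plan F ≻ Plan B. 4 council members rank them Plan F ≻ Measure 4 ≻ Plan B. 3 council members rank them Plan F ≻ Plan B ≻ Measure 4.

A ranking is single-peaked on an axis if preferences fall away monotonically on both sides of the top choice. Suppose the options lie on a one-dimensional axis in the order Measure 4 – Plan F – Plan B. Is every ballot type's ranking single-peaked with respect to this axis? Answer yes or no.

yes

Axis positions: Measure 4=1, Plan F=2, Plan B=3.
Ballot type 1 (peak Measure 4 at position 1): ranking walks positions 1-2-3, expanding outward from the peak — single-peaked.
Ballot type 2 (peak Plan F at position 2): ranking walks positions 2-1-3, expanding outward from the peak — single-peaked.
Ballot type 3 (peak Plan F at position 2): ranking walks positions 2-3-1, expanding outward from the peak — single-peaked.
Every ranking is single-peaked on this axis.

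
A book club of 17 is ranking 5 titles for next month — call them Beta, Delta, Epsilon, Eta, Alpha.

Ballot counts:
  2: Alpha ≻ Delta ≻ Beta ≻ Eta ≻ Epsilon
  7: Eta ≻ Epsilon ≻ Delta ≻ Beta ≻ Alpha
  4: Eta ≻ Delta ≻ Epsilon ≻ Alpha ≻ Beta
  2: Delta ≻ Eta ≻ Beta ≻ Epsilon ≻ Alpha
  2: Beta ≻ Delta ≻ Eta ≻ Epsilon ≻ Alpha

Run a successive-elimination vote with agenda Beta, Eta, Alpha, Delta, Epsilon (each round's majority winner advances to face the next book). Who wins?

Round 1: Beta vs Eta — 4–13, Eta advances.
Round 2: Eta vs Alpha — 15–2, Eta advances.
Round 3: Eta vs Delta — 11–6, Eta advances.
Round 4: Eta vs Epsilon — 17–0, Eta advances.
Eta survives the agenda.

Eta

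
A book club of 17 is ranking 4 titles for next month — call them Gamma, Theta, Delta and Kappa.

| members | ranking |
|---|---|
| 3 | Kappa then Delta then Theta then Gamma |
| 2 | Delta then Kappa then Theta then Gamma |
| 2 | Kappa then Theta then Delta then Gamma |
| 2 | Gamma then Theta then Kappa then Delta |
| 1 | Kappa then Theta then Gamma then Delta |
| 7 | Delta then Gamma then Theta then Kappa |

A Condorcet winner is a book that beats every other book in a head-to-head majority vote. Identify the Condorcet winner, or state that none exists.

Delta

Head-to-head results (17 members):
Gamma vs Theta: Gamma, 9–8.
Gamma vs Delta: Delta, 14–3.
Gamma–Kappa: Gamma 9–8.
Theta–Delta: Delta 12–5.
Theta–Kappa: Theta 9–8.
Delta vs Kappa: Delta wins 9–8.
Delta defeats every rival head-to-head and is the Condorcet winner.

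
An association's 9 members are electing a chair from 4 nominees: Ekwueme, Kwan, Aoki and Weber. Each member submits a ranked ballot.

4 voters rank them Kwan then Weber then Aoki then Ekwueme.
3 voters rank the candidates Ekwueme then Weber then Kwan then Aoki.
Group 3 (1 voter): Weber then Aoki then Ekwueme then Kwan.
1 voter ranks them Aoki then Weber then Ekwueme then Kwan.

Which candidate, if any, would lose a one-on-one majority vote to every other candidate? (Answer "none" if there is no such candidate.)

Pairwise majorities:
Ekwueme–Kwan: Ekwueme 5–4.
Ekwueme vs Aoki: Ekwueme preferred on 3 ballots; Aoki wins 6–3.
Ekwueme–Weber: Weber 6–3.
Kwan vs Aoki: 4+3 = 7 for Kwan, 2 for Aoki — Kwan by 7–2.
Kwan vs Weber: Kwan is ranked higher on 4 ballots, Weber on 5. Weber wins 5–4.
Aoki vs Weber: Weber wins 8–1.
Every candidate wins at least one matchup (Ekwueme beats Kwan; Kwan beats Aoki; Aoki beats Ekwueme; Weber beats Ekwueme), so there is no Condorcet loser.

none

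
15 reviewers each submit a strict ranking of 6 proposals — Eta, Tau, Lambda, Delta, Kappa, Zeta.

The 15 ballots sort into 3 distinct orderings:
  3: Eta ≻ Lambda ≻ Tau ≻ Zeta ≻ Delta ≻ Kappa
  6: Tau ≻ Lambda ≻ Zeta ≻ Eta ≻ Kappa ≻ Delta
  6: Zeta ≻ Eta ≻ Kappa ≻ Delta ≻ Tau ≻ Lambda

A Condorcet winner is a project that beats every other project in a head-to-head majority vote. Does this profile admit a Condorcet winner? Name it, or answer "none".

Pairwise majorities:
Eta vs Tau: 9 to 6, Eta.
Eta vs Lambda: Eta preferred on 3+6 = 9 ballots; Eta wins 9–6.
Eta vs Delta: Eta preferred on 3+6+6 = 15 ballots; Eta wins 15–0.
Eta vs Kappa: Eta preferred on 3+6+6 = 15 ballots; Eta wins 15–0.
Eta vs Zeta: 3 for Eta, 12 for Zeta — Zeta by 12–3.
Tau vs Lambda: Tau is ranked higher on 6+6 = 12 ballots, Lambda on 3. Tau wins 12–3.
Tau vs Delta: Tau is ranked higher on 3+6 = 9 ballots, Delta on 6. Tau wins 9–6.
Tau vs Kappa: Tau is ranked higher on 3+6 = 9 ballots, Kappa on 6. Tau wins 9–6.
Tau vs Zeta: Tau preferred on 3+6 = 9 ballots; Tau wins 9–6.
Lambda vs Delta: Lambda is ranked higher on 3+6 = 9 ballots, Delta on 6. Lambda wins 9–6.
Lambda vs Kappa: Lambda preferred on 3+6 = 9 ballots; Lambda wins 9–6.
Lambda vs Zeta: 3+6 = 9 for Lambda, 6 for Zeta — Lambda by 9–6.
Delta vs Kappa: 3 to 12, Kappa.
Delta vs Zeta: 0 to 15, Zeta.
Kappa vs Zeta: 0 for Kappa, 15 for Zeta — Zeta by 15–0.
No project is unbeaten: Eta loses to Zeta; Tau loses to Eta; Lambda loses to Eta; Delta loses to Eta; Kappa loses to Eta; Zeta loses to Tau. In particular Eta beats Tau beats Zeta beats Eta is a majority cycle — no Condorcet winner exists.

none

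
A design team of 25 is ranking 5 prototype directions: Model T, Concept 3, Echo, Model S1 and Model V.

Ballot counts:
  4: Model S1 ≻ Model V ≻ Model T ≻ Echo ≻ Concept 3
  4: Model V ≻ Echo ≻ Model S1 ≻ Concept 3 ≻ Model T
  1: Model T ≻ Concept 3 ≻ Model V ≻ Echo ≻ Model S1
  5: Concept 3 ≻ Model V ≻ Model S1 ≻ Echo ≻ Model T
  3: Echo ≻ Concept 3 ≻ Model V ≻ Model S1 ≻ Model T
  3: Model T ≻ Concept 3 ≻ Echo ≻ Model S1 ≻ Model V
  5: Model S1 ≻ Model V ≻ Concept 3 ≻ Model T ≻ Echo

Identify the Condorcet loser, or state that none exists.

Head-to-head results (25 engineers):
Model T vs Concept 3: 4+1+3 = 8 for Model T, 17 for Concept 3 — Concept 3 by 17–8.
Model T vs Echo: 4+1+3+5 = 13 for Model T, 12 for Echo — Model T by 13–12.
Model T vs Model S1: Model T preferred on 1+3 = 4 ballots; Model S1 wins 21–4.
Model T vs Model V: Model T is ranked higher on 1+3 = 4 ballots, Model V on 21. Model V wins 21–4.
Concept 3 vs Echo: Concept 3 wins 14–11.
Concept 3 vs Model S1: 1+5+3+3 = 12 for Concept 3, 13 for Model S1 — Model S1 by 13–12.
Concept 3–Model V: Model V 13–12.
Echo vs Model S1: 11 to 14, Model S1.
Echo vs Model V: Echo is ranked higher on 3+3 = 6 ballots, Model V on 19. Model V wins 19–6.
Model S1 vs Model V: Model S1 preferred on 4+3+5 = 12 ballots; Model V wins 13–12.
Only Echo has no wins; Echo is the Condorcet loser.

Echo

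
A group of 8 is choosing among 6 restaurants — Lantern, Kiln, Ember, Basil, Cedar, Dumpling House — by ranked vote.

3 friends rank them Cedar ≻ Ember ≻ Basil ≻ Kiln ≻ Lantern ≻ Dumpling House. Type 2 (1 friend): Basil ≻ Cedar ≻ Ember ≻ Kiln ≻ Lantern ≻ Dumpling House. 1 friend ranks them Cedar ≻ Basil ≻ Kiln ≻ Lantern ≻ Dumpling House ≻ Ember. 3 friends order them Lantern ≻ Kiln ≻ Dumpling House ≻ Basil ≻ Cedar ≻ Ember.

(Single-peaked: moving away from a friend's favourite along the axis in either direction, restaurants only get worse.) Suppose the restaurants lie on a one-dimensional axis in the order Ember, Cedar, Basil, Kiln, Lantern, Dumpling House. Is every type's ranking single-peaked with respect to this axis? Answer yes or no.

yes

Axis positions: Ember=1, Cedar=2, Basil=3, Kiln=4, Lantern=5, Dumpling House=6.
Type 1 (peak Cedar at position 2): ranking walks positions 2-1-3-4-5-6, expanding outward from the peak — single-peaked.
Type 2 (peak Basil at position 3): ranking walks positions 3-2-1-4-5-6, expanding outward from the peak — single-peaked.
Type 3 (peak Cedar at position 2): ranking walks positions 2-3-4-5-6-1, expanding outward from the peak — single-peaked.
Type 4 (peak Lantern at position 5): ranking walks positions 5-4-6-3-2-1, expanding outward from the peak — single-peaked.
Every ranking is single-peaked on this axis.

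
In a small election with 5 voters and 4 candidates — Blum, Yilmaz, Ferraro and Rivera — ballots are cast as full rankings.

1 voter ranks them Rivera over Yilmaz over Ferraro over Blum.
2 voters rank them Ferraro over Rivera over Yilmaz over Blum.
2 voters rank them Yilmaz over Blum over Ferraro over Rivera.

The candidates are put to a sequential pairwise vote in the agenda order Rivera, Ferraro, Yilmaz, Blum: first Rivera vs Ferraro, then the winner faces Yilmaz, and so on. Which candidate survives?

Round 1: Rivera vs Ferraro — 1–4, Ferraro advances.
Round 2: Ferraro vs Yilmaz — 2–3, Yilmaz advances.
Round 3: Yilmaz vs Blum — 5–0, Yilmaz advances.
The agenda winner is Yilmaz.

Yilmaz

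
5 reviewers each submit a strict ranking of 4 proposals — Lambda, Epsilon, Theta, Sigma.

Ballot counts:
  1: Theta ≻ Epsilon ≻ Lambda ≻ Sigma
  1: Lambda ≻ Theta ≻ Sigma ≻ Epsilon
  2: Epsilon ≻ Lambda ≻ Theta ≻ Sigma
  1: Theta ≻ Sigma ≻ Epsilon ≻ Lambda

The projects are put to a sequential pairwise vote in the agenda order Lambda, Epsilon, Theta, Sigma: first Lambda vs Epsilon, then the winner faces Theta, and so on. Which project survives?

Theta

Round 1: Lambda vs Epsilon — 1–4, Epsilon advances.
Round 2: Epsilon vs Theta — 2–3, Theta advances.
Round 3: Theta vs Sigma — 5–0, Theta advances.
Theta survives the agenda.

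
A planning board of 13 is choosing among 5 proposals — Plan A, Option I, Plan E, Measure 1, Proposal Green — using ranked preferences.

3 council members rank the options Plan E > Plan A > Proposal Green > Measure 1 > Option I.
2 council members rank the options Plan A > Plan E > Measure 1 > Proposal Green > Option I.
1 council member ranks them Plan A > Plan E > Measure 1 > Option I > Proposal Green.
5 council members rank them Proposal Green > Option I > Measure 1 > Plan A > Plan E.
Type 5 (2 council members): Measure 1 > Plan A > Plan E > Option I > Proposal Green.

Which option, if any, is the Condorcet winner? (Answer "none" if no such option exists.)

Pairwise majorities:
Plan A–Option I: Plan A 8–5.
Plan A–Plan E: Plan A 10–3.
Plan A vs Measure 1: Measure 1 wins 7–6.
Plan A vs Proposal Green: Plan A wins 8–5.
Option I–Plan E: Plan E 8–5.
Option I–Measure 1: Measure 1 8–5.
Option I vs Proposal Green: Proposal Green wins 10–3.
Plan E vs Measure 1: Measure 1 wins 7–6.
Plan E vs Proposal Green: Plan E wins 8–5.
Measure 1 vs Proposal Green: Proposal Green, 8–5.
Every option loses at least once (Plan A loses to Measure 1; Option I loses to Plan A; Plan E loses to Plan A; Measure 1 loses to Proposal Green; Proposal Green loses to Plan A). The majority relation contains the cycle Plan A beats Proposal Green beats Measure 1 beats Plan A, so there is no Condorcet winner.

none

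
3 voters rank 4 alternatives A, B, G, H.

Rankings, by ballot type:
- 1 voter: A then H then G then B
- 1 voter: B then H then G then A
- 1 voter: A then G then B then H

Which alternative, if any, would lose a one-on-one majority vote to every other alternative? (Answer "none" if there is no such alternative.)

none

Pairwise majorities:
A vs B: 1+1 = 2 for A, 1 for B — A by 2–1.
A–G: A 2–1.
A vs H: A preferred on 1+1 = 2 ballots; A wins 2–1.
B vs G: G, 2–1.
B–H: B 2–1.
G vs H: 1 for G, 2 for H — H by 2–1.
Every alternative wins at least one matchup (A beats B; B beats H; G beats B; H beats G), so there is no Condorcet loser.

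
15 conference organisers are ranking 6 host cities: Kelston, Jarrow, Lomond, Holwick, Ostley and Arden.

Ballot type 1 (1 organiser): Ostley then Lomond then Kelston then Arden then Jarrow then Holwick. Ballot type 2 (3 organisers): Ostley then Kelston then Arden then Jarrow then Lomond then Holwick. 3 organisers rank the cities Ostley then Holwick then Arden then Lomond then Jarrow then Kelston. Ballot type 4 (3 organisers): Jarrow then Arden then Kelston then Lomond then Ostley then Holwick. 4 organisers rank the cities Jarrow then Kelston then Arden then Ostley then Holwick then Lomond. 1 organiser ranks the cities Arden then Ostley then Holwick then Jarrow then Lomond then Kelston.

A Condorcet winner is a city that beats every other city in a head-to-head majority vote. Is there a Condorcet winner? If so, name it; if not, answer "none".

Head-to-head results (15 organisers):
Kelston vs Jarrow: Jarrow, 11–4.
Kelston vs Lomond: Kelston preferred on 3+3+4 = 10 ballots; Kelston wins 10–5.
Kelston vs Holwick: Kelston wins 11–4.
Kelston vs Ostley: 7 to 8, Ostley.
Kelston–Arden: Kelston 8–7.
Jarrow–Lomond: Jarrow 11–4.
Jarrow vs Holwick: Jarrow, 11–4.
Jarrow–Ostley: Ostley 8–7.
Jarrow–Arden: Arden 8–7.
Lomond vs Holwick: 1+3+3 = 7 for Lomond, 8 for Holwick — Holwick by 8–7.
Lomond vs Ostley: Ostley wins 12–3.
Lomond vs Arden: 1 for Lomond, 14 for Arden — Arden by 14–1.
Holwick vs Ostley: Holwick is ranked higher on 0 ballots, Ostley on 15. Ostley wins 15–0.
Holwick vs Arden: 3 for Holwick, 12 for Arden — Arden by 12–3.
Ostley–Arden: Arden 8–7.
No city is unbeaten: Kelston loses to Jarrow; Jarrow loses to Ostley; Lomond loses to Kelston; Holwick loses to Kelston; Ostley loses to Arden; Arden loses to Kelston. In particular Kelston → Arden → Jarrow → Kelston is a majority cycle — no Condorcet winner exists.

none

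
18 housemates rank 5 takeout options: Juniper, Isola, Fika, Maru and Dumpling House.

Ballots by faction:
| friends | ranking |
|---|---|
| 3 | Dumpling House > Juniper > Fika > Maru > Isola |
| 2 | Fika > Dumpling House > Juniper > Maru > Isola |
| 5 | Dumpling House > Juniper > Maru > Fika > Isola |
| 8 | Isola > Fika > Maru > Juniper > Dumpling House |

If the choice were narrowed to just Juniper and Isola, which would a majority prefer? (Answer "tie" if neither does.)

Ballots ranking Juniper above Isola: 3 + 2 + 5 = 10.
Ballots ranking Isola above Juniper: 18 − 10 = 8.
Juniper wins the head-to-head 10–8.

Juniper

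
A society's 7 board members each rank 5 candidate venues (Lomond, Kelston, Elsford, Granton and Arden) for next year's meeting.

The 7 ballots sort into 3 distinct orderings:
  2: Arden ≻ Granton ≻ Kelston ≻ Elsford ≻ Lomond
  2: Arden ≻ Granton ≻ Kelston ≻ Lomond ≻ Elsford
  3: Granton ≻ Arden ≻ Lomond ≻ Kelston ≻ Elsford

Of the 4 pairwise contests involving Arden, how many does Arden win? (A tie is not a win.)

Arden against each rival (7 organisers):
Arden vs Lomond: 2+2+3 = 7 for Arden, 0 for Lomond — Arden by 7–0.
Arden vs Kelston: Arden wins 7–0.
Arden vs Elsford: 2+2+3 = 7 for Arden, 0 for Elsford — Arden by 7–0.
Arden vs Granton: 2+2 = 4 for Arden, 3 for Granton — Arden by 4–3.
Arden beats Lomond, Kelston, Elsford, Granton — 4 pairwise wins.

4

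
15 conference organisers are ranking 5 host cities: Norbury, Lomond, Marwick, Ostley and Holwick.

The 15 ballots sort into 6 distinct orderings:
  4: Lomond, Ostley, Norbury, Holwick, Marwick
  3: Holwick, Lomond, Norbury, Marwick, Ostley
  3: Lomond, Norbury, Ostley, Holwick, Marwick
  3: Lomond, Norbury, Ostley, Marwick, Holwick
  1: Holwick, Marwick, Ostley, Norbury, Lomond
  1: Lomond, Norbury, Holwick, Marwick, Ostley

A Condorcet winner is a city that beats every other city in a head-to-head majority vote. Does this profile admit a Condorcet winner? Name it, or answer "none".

Lomond

Head-to-head results (15 organisers):
Norbury–Lomond: Lomond 14–1.
Norbury vs Marwick: Norbury, 14–1.
Norbury vs Ostley: Norbury, 10–5.
Norbury–Holwick: Norbury 11–4.
Lomond vs Marwick: Lomond, 14–1.
Lomond vs Ostley: Lomond, 14–1.
Lomond vs Holwick: Lomond wins 11–4.
Marwick vs Ostley: Ostley, 10–5.
Marwick–Holwick: Holwick 12–3.
Ostley vs Holwick: Ostley, 10–5.
Lomond defeats every rival head-to-head and is the Condorcet winner.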